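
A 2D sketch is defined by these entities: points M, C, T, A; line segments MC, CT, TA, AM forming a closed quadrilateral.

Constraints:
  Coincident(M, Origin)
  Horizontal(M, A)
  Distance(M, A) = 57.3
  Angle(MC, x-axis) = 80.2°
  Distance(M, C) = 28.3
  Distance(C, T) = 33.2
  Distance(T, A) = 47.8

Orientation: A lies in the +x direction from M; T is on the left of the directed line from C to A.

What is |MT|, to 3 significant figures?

54.7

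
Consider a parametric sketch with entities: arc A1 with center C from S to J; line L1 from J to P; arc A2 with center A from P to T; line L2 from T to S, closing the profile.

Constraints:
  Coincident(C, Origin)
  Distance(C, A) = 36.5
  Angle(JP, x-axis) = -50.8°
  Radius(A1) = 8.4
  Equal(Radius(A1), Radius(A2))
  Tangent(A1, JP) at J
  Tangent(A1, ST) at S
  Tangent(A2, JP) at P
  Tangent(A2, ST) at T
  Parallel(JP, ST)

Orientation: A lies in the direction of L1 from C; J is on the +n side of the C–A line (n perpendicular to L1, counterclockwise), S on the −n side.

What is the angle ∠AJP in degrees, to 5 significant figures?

12.960°

The slot axis is L1's direction at -50.8°, so u = (cos -50.8°, sin -50.8°) = (0.63203, -0.77494) and n = (−sin -50.8°, cos -50.8°) = (0.77494, 0.63203). C is at the origin and A lies 36.5 along u from C, so A = 36.5·u = (23.069, -28.285). Tangency of A1 to both parallel lines with radius 8.4 puts J and S at C ± 8.4·n: J = (6.5095, 5.3090), S = (-6.5095, -5.3090). Equal radii place P and T the same way about A: P = A + 8.4·n = (29.579, -22.976), T = A − 8.4·n = (16.560, -33.595). Then cos ∠AJP = JA·JP / (|JA||JP|), giving 12.960°.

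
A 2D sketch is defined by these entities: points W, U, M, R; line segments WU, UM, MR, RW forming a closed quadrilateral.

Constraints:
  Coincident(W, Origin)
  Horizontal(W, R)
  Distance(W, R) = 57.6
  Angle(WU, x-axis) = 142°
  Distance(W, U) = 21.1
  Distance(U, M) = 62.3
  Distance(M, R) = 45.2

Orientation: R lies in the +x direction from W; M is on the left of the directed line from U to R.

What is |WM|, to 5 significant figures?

56.664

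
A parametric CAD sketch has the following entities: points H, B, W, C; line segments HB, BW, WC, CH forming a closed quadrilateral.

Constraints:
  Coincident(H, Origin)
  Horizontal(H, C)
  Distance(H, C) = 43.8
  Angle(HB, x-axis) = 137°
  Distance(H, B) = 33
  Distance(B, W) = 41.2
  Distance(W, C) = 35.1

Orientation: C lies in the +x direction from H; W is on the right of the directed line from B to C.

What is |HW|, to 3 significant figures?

9.07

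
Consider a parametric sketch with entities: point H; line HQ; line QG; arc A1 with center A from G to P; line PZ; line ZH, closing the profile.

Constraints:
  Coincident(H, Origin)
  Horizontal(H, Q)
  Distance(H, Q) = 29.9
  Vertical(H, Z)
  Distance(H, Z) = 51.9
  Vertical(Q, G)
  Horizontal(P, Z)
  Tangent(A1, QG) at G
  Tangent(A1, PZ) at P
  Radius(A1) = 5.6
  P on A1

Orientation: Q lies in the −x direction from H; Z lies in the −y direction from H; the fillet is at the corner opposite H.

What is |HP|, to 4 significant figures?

57.31

The virtual corner opposite H is at (-29.90, -51.90). Tangency of A1 to QG means the radius AG is perpendicular to QG and the tangent condition forces AP to be normal to PZ, with radius 5.6, so the center A sits 5.6 in from both sides at A = (-24.30, -46.30). That places the tangent points at G = (-29.90, -46.30) on QG and P = (-24.30, -51.90) on PZ. Then |HP| = |P − H| = 57.31.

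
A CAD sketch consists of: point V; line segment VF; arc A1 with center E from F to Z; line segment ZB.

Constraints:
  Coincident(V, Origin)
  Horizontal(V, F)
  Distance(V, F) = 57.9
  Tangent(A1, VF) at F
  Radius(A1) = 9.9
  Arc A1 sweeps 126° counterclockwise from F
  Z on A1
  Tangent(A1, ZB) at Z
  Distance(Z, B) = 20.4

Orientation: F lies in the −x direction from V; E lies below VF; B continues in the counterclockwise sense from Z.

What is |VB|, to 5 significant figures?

62.813

V is at the origin; V and F share the same y with |VF| = 57.9 and F on the −x side, so F = (-57.900, 0.0000). The tangent condition forces EF to be normal to VF, so E = F + (0, -9.9) = (-57.900, -9.9000). On A1, F sits at bearing 90° from E; a 126° counterclockwise sweep puts Z at bearing 216°, so Z = E + 9.9·(cos 216°, sin 216°) = (-65.909, -15.719). The tangent condition forces EZ to be normal to ZB, so ZB runs along (−sin 216°, cos 216°); with |ZB| = 20.4, B = (-53.918, -32.223). Then |VB| = |B − V| = 62.813.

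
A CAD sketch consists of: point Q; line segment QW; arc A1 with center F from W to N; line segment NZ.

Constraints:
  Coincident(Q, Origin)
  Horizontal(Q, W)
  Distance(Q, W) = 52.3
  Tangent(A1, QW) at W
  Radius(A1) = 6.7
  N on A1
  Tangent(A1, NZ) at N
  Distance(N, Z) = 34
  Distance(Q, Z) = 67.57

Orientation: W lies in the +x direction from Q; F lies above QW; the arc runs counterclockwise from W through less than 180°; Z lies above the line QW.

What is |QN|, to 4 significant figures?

59.42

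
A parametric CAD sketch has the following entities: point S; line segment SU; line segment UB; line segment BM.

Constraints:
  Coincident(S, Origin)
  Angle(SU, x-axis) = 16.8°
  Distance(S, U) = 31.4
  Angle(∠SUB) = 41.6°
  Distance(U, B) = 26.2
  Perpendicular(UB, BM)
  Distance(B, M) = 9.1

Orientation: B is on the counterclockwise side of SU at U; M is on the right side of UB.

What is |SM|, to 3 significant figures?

30.1

∠SUB = 41.6°, so UB runs at 16.8° + (180° − 41.6°) = 155° from the x-axis; with |UB| = 26.2, B = U + 26.2·(cos 155°, sin 155°) = (6.28, 20.1). UB is perpendicular to BM; with |BM| = 9.1 on the right of UB, M = B + 9.1·(0.419, 0.908) = (10.1, 28.3). Then |SM| = |M − S| = 30.1.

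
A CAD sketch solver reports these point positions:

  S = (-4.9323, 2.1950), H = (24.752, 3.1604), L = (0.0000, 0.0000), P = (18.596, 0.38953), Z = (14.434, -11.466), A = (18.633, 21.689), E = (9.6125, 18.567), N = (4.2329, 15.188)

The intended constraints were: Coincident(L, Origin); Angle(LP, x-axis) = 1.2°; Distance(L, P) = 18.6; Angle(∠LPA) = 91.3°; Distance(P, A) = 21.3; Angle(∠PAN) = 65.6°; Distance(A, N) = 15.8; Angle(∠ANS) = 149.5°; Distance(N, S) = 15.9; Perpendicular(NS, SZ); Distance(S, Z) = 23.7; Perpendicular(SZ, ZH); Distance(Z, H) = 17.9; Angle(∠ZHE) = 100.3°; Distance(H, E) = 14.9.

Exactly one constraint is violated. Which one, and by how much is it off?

Distance(H, E) = 14.9 — off by 6.70.

L = (0.00, 0.00) ✓; LP at 1.200° ✓; |LP| = 18.60 ✓; ∠LPA = 91.30° ✓; |PA| = 21.30 ✓; ∠PAN = 65.60° ✓; |AN| = 15.80 ✓; ∠ANS = 149.5° ✓; |NS| = 15.90 ✓; ∠(NS, SZ) = 90.00° ✓; |SZ| = 23.70 ✓; ∠(SZ, ZH) = 90.00° ✓; |ZH| = 17.90 ✓; ∠ZHE = 100.3° ✓; |HE| = 21.60 ✗.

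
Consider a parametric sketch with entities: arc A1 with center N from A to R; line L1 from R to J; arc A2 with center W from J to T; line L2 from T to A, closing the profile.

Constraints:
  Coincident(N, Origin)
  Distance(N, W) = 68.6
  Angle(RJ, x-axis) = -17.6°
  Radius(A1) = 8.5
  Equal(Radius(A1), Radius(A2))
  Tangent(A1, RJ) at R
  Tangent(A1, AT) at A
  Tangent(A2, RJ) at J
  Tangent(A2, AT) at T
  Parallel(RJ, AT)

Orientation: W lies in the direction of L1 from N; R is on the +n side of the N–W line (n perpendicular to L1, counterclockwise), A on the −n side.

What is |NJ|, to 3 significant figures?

69.1

The slot axis is L1's direction at -17.6°, so u = (cos -17.6°, sin -17.6°) = (0.953, -0.302) and n = (−sin -17.6°, cos -17.6°) = (0.302, 0.953). N is at the origin and W lies 68.6 along u from N, so W = 68.6·u = (65.4, -20.7). Tangency of A1 to both parallel lines with radius 8.5 puts R and A at N ± 8.5·n: R = (2.57, 8.10), A = (-2.57, -8.10). Equal radii place J and T the same way about W: J = W + 8.5·n = (68.0, -12.6), T = W − 8.5·n = (62.8, -28.8). Then |NJ| = |J − N| = 69.1.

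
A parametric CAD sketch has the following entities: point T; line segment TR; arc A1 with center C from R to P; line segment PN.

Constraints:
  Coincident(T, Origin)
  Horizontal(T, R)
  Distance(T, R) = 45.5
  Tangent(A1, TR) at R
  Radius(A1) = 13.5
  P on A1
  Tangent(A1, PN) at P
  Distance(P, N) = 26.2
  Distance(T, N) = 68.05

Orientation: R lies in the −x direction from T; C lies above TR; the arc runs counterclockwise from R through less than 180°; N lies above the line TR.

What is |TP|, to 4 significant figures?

42.34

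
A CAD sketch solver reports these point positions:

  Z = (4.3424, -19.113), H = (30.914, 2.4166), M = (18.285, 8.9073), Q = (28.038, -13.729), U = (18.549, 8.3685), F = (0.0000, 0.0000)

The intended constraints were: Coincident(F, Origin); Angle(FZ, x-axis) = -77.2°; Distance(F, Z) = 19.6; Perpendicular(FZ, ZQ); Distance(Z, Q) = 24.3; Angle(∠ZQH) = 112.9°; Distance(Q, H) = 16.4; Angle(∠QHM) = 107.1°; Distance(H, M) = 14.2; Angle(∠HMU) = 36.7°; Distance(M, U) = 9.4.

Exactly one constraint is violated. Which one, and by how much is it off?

Distance(M, U) = 9.4 — off by 8.80.

F = (0.00, 0.00) ✓; FZ at -77.20° ✓; |FZ| = 19.60 ✓; ∠(FZ, ZQ) = 90.00° ✓; |ZQ| = 24.30 ✓; ∠ZQH = 112.9° ✓; |QH| = 16.40 ✓; ∠QHM = 107.1° ✓; |HM| = 14.20 ✓; ∠HMU = 36.70° ✓; |MU| = 0.6000 ✗.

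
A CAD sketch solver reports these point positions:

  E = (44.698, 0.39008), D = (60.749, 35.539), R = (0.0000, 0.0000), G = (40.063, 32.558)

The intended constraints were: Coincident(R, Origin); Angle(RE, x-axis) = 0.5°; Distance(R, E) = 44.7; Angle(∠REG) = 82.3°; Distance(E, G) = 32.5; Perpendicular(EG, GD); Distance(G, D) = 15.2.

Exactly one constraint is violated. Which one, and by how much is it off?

Distance(G, D) = 15.2 — off by 5.70.

R = (0.00, 0.00) ✓; RE at 0.5000° ✓; |RE| = 44.70 ✓; ∠REG = 82.30° ✓; |EG| = 32.50 ✓; ∠(EG, GD) = 90.00° ✓; |GD| = 20.90 ✗.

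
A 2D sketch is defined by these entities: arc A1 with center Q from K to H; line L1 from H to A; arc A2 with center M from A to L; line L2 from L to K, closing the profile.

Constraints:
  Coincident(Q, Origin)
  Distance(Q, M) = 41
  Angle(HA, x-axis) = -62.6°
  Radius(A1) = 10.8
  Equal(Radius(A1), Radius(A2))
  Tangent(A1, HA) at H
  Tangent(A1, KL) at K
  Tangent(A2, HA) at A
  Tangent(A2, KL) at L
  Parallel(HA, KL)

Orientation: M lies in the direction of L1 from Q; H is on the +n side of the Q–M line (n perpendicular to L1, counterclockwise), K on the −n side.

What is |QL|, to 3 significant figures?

42.4

Tangency of A1 to both parallel lines with radius 10.8 puts H and K at Q ± 10.8·n: H = (9.59, 4.97), K = (-9.59, -4.97). Equal radii place A and L the same way about M: A = M + 10.8·n = (28.5, -31.4), L = M − 10.8·n = (9.28, -41.4). Then |QL| = |L − Q| = 42.4.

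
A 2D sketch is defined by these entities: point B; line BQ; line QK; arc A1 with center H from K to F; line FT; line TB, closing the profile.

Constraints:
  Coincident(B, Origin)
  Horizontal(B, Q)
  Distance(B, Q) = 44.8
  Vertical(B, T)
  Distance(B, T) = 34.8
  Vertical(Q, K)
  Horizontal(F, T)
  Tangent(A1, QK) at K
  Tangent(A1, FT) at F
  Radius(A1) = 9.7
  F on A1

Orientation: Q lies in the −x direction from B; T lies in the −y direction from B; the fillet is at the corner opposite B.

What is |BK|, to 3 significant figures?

51.4

B is at the origin; B and Q share the same y with |BQ| = 44.8 and Q on the −x side, so Q = (-44.8, 0.00). BT is vertical with |BT| = 34.8 and T on the −y side, so T = (0.00, -34.8). The virtual corner opposite B is at (-44.8, -34.8). The tangent condition forces HK to be normal to QK and tangency of A1 to FT means the radius HF is perpendicular to FT, with radius 9.7, so the center H sits 9.7 in from both sides at H = (-35.1, -25.1). That places the tangent points at K = (-44.8, -25.1) on QK and F = (-35.1, -34.8) on FT. Then |BK| = |K − B| = 51.4.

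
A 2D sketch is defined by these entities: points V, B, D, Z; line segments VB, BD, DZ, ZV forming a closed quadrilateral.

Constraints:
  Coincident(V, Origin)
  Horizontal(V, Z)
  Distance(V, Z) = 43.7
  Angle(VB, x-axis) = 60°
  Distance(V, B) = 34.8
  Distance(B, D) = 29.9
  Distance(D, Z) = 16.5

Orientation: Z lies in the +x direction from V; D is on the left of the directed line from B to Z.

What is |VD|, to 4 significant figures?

47.00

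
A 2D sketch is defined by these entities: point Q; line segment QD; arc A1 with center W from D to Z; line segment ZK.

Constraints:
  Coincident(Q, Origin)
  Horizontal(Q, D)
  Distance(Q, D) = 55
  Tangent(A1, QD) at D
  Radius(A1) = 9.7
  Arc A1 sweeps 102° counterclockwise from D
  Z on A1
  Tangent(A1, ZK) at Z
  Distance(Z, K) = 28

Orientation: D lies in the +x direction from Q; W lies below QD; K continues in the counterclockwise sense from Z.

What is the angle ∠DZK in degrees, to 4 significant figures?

129.0°

On A1, D sits at bearing 90° from W; a 102° counterclockwise sweep puts Z at bearing 192°, so Z = W + 9.7·(cos 192°, sin 192°) = (45.51, -11.72). Tangency of A1 to ZK means the radius WZ is perpendicular to ZK, so ZK runs along (−sin 192°, cos 192°); with |ZK| = 28.0, K = (51.33, -39.10). Then cos ∠DZK = ZD·ZK / (|ZD||ZK|), giving 129.0°.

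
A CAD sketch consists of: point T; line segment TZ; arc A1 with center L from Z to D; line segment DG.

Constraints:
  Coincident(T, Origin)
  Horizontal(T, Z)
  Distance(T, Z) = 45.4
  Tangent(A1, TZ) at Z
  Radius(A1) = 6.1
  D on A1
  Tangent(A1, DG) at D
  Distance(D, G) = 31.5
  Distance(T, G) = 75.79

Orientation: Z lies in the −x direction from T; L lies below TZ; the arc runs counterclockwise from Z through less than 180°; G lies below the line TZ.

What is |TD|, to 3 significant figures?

49.8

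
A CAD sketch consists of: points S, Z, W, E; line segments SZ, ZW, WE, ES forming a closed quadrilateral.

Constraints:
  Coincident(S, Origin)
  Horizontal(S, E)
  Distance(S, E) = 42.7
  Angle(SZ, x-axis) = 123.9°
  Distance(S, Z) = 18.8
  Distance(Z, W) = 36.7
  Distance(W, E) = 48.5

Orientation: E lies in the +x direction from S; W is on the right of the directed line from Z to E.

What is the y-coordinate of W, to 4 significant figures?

-19.98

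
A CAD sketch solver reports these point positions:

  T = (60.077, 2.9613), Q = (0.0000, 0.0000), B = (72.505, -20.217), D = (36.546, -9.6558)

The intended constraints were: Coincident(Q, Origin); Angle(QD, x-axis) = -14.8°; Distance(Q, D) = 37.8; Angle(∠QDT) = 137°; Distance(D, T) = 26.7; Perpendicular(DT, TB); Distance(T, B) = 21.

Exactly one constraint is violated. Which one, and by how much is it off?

Distance(T, B) = 21 — off by 5.30.

Q = (0.00, 0.00) ✓; QD at -14.80° ✓; |QD| = 37.80 ✓; ∠QDT = 137.0° ✓; |DT| = 26.70 ✓; ∠(DT, TB) = 90.00° ✓; |TB| = 26.30 ✗.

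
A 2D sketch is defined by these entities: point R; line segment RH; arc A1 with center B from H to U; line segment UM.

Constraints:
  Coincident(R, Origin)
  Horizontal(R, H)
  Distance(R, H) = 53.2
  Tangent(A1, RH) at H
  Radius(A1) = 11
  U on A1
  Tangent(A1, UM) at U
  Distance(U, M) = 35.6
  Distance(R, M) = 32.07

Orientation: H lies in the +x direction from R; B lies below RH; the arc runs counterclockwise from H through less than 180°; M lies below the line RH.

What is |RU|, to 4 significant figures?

46.12

R is at the origin; R and H share the same y with |RH| = 53.2 and H on the +x side, so H = (53.20, 0.000). A1 meets RH tangentially, so BH is at right angles to RH, so B = H + (0, -11) = (53.20, -11.00). Since BU ⟂ UM (tangency), |BM| = √(11.0² + 35.6²) = 37.26 regardless of where U sits on A1. So M lies on both circle(R, 32.07) and circle(B, 37.26); the below-RH intersection is M = (19.02, -25.82). U is the foot of the tangent from M: U = (46.04, -2.650).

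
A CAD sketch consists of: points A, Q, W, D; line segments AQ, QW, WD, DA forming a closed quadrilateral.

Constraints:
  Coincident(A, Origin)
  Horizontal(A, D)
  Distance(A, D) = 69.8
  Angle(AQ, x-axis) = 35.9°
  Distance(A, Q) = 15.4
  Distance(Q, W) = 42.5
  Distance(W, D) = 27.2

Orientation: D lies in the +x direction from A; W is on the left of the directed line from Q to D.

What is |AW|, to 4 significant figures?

57.29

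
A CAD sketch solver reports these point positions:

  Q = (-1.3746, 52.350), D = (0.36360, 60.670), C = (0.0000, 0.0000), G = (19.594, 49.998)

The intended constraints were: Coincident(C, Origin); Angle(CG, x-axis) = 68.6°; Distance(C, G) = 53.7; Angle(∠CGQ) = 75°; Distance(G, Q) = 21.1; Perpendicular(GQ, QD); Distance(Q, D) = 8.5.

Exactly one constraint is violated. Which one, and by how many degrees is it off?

Perpendicular(GQ, QD) — off by 5.40°.

C = (0.00, 0.00) ✓; CG at 68.60° ✓; |CG| = 53.70 ✓; ∠CGQ = 75.00° ✓; |GQ| = 21.10 ✓; ∠(GQ, QD) = 95.40° ✗; |QD| = 8.500 ✓.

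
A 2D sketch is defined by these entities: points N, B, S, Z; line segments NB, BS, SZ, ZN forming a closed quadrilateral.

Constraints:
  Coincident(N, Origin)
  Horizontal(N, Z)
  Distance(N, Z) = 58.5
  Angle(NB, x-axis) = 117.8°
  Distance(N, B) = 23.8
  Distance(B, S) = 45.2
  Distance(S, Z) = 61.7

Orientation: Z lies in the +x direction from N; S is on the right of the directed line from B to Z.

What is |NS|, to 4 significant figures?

22.51

N is at the origin; NZ is horizontal with |NZ| = 58.5 and Z in +x, so Z = (58.5, 0). NB runs at 117.8° with |NB| = 23.8, so B = (-11.10, 21.05). S is determined by |BS| = 45.2 and |SZ| = 61.7 together: it lies at the intersection of circle(B, 45.2) and circle(Z, 61.7). With |BZ| = 72.71, the foot of the radical line on BZ is 24.23 from B and the perpendicular offset is √(45.2² − 24.23²) = 38.16. Taking the right-of-BZ solution: S = (1.043, -22.49).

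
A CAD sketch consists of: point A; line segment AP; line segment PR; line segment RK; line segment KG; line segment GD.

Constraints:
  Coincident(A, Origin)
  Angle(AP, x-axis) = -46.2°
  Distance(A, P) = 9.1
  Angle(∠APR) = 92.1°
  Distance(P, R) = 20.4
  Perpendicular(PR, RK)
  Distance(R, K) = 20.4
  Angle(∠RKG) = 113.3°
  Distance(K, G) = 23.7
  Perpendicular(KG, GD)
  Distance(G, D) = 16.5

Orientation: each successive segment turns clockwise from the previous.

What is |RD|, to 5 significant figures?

31.848

∠RKG = 113.3° gives KG at 69.200° from the x-axis; with |KG| = 23.7, G = (-14.132, 15.134). The perpendicularity gives GD at right angles to KG, so GD runs at -20.800°; with |GD| = 16.5, D = (1.2928, 9.2749). Then |RD| = |D − R| = 31.848.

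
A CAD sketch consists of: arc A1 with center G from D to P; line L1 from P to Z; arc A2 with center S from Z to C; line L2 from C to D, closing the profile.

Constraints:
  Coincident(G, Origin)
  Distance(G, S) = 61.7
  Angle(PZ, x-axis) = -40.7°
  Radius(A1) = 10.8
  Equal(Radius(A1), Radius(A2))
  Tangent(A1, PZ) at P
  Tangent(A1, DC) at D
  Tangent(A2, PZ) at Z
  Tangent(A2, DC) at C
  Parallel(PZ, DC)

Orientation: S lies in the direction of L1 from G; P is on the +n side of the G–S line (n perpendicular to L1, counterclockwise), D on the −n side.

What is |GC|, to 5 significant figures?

62.638

Tangency of A1 to both parallel lines with radius 10.8 puts P and D at G ± 10.8·n: P = (7.0427, 8.1879), D = (-7.0427, -8.1879). Equal radii place Z and C the same way about S: Z = S + 10.8·n = (53.820, -32.047), C = S − 10.8·n = (39.734, -48.422). Then |GC| = |C − G| = 62.638.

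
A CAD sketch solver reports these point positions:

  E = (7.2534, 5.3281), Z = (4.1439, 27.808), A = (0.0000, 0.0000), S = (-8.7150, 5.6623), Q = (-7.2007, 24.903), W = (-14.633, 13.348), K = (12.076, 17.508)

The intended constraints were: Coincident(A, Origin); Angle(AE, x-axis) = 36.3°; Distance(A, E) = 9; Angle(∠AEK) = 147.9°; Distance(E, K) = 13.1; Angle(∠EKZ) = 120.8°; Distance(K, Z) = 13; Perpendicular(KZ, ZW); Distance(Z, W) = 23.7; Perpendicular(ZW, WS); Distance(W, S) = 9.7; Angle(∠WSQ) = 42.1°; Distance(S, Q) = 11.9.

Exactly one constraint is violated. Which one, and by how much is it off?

Distance(S, Q) = 11.9 — off by 7.40.

A = (0.00, 0.00) ✓; AE at 36.30° ✓; |AE| = 9.000 ✓; ∠AEK = 147.9° ✓; |EK| = 13.10 ✓; ∠EKZ = 120.8° ✓; |KZ| = 13.00 ✓; ∠(KZ, ZW) = 90.00° ✓; |ZW| = 23.70 ✓; ∠(ZW, WS) = 90.00° ✓; |WS| = 9.700 ✓; ∠WSQ = 42.10° ✓; |SQ| = 19.30 ✗.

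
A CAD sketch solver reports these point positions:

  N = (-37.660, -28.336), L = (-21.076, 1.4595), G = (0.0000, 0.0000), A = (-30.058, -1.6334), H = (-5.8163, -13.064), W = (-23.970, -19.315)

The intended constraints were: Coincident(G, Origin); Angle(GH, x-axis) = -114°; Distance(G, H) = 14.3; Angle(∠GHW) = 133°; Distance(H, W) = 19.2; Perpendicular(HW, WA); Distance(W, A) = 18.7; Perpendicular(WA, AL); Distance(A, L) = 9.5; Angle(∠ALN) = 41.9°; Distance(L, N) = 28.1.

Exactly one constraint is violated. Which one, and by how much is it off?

Distance(L, N) = 28.1 — off by 6.00.

G = (0.00, 0.00) ✓; GH at -114.0° ✓; |GH| = 14.30 ✓; ∠GHW = 133.0° ✓; |HW| = 19.20 ✓; ∠(HW, WA) = 90.00° ✓; |WA| = 18.70 ✓; ∠(WA, AL) = 90.00° ✓; |AL| = 9.500 ✓; ∠ALN = 41.90° ✓; |LN| = 34.10 ✗.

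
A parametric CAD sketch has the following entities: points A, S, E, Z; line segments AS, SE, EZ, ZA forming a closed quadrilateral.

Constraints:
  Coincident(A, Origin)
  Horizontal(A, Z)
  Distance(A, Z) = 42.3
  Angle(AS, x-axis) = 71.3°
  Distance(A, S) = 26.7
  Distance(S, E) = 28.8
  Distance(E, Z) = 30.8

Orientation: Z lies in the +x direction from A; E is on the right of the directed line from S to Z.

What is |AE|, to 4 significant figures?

12.15

A is at the origin; A and Z share the same y with |AZ| = 42.3 and Z in +x, so Z = (42.3, 0). AS runs at 71.3° with |AS| = 26.7, so S = (8.560, 25.29). E is determined by |SE| = 28.8 and |EZ| = 30.8 together: it lies at the intersection of circle(S, 28.8) and circle(Z, 30.8). With |SZ| = 42.17, the foot of the radical line on SZ is 19.67 from S and the perpendicular offset is √(28.8² − 19.67²) = 21.04. Taking the right-of-SZ solution: E = (11.68, -3.340).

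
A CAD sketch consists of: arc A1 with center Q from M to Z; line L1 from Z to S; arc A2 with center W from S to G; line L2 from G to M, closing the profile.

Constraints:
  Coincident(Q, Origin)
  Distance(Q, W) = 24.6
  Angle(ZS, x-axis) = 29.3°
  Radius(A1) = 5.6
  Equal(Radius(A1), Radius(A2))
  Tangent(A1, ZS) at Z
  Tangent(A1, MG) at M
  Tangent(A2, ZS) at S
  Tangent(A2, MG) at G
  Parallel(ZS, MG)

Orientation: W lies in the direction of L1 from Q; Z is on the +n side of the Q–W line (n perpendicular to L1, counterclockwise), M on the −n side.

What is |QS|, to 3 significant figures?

25.2

The slot axis is L1's direction at 29.3°, so u = (cos 29.3°, sin 29.3°) = (0.872, 0.489) and n = (−sin 29.3°, cos 29.3°) = (-0.489, 0.872). Q is at the origin and W lies 24.6 along u from Q, so W = 24.6·u = (21.5, 12.0). Tangency of A1 to both parallel lines with radius 5.6 puts Z and M at Q ± 5.6·n: Z = (-2.74, 4.88), M = (2.74, -4.88). Equal radii place S and G the same way about W: S = W + 5.6·n = (18.7, 16.9), G = W − 5.6·n = (24.2, 7.16). Then |QS| = |S − Q| = 25.2.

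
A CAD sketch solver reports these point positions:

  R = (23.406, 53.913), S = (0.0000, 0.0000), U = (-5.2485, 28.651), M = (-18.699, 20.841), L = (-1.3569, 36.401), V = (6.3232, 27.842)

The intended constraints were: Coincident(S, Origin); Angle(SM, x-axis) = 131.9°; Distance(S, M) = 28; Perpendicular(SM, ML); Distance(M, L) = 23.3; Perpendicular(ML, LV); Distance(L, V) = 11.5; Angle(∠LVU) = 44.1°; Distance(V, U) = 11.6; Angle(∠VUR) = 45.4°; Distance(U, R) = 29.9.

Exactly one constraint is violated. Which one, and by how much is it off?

Distance(U, R) = 29.9 — off by 8.30.

S = (0.00, 0.00) ✓; SM at 131.9° ✓; |SM| = 28.00 ✓; ∠(SM, ML) = 90.00° ✓; |ML| = 23.30 ✓; ∠(ML, LV) = 90.00° ✓; |LV| = 11.50 ✓; ∠LVU = 44.10° ✓; |VU| = 11.60 ✓; ∠VUR = 45.40° ✓; |UR| = 38.20 ✗.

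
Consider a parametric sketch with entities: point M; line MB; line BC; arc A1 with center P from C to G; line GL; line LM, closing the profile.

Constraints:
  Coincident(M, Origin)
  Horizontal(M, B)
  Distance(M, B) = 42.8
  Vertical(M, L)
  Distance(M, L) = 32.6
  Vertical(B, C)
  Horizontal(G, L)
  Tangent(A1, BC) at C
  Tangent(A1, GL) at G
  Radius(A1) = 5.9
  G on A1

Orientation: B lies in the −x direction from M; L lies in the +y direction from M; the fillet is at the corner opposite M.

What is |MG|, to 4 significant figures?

49.24

The virtual corner opposite M is at (-42.80, 32.60). A1 meets BC tangentially, so PC is at right angles to BC and the tangent condition forces PG to be normal to GL, with radius 5.9, so the center P sits 5.9 in from both sides at P = (-36.90, 26.70). That places the tangent points at C = (-42.80, 26.70) on BC and G = (-36.90, 32.60) on GL. Then |MG| = |G − M| = 49.24.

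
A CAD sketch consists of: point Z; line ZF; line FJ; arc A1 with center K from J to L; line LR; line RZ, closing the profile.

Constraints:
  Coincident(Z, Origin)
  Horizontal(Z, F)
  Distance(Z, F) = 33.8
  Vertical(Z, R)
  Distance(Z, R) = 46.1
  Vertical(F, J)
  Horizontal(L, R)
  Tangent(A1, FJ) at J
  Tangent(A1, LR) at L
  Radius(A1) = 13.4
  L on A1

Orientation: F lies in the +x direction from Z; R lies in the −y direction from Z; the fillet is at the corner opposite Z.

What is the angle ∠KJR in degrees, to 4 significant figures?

21.63°

Z is at the origin; ZF is horizontal with |ZF| = 33.8 and F on the +x side, so F = (33.80, 0.000). Z and R share the same x with |ZR| = 46.1 and R on the −y side, so R = (0.000, -46.10). The virtual corner opposite Z is at (33.80, -46.10). The tangent condition forces KJ to be normal to FJ and tangency of A1 to LR means the radius KL is perpendicular to LR, with radius 13.4, so the center K sits 13.4 in from both sides at K = (20.40, -32.70). That places the tangent points at J = (33.80, -32.70) on FJ and L = (20.40, -46.10) on LR. Then cos ∠KJR = JK·JR / (|JK||JR|), giving 21.63°.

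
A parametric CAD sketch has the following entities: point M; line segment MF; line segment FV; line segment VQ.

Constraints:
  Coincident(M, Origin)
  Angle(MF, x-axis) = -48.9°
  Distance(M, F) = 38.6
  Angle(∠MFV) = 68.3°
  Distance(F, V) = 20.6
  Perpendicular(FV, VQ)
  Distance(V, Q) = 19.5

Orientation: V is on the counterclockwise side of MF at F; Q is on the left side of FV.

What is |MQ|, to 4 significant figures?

17.55

M is at the origin; MF runs at -48.9° with length 38.6, so F = 38.6·(cos -48.9°, sin -48.9°) = (25.37, -29.09). ∠MFV = 68.3°, so FV runs at -48.9° + (180° − 68.3°) = 62.80° from the x-axis; with |FV| = 20.6, V = F + 20.6·(cos 62.80°, sin 62.80°) = (34.79, -10.77). The perpendicularity gives VQ at right angles to FV; with |VQ| = 19.5 on the left of FV, Q = V + 19.5·(-0.8894, 0.4571) = (17.45, -1.852). Then |MQ| = |Q − M| = 17.55.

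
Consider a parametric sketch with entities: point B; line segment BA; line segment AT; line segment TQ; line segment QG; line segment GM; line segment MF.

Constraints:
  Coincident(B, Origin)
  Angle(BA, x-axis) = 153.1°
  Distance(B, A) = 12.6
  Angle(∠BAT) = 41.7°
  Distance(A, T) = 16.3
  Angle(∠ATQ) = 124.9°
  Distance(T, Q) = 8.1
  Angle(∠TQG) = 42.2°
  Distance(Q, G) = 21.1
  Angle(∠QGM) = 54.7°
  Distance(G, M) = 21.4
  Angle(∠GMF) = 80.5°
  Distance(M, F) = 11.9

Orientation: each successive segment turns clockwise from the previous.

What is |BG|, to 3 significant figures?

11.1

∠ATQ = 124.9° gives TQ at -40.3° from the x-axis; with |TQ| = 8.1, Q = (10.7, 4.63). ∠TQG = 42.2° gives QG at -178° from the x-axis; with |QG| = 21.1, G = (-10.4, 3.93). Then |BG| = |G − B| = 11.1.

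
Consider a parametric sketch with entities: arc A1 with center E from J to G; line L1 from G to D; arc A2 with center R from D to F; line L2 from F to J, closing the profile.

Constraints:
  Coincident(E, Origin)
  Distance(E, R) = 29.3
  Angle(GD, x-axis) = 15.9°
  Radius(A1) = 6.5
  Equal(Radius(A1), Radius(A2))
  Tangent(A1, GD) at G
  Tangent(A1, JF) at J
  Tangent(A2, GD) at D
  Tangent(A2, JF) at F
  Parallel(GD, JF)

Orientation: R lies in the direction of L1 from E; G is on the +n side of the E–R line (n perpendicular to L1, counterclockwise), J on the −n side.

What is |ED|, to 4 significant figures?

30.01

The slot axis is L1's direction at 15.9°, so u = (cos 15.9°, sin 15.9°) = (0.9617, 0.2740) and n = (−sin 15.9°, cos 15.9°) = (-0.2740, 0.9617). E is at the origin and R lies 29.3 along u from E, so R = 29.3·u = (28.18, 8.027). Tangency of A1 to both parallel lines with radius 6.5 puts G and J at E ± 6.5·n: G = (-1.781, 6.251), J = (1.781, -6.251). Equal radii place D and F the same way about R: D = R + 6.5·n = (26.40, 14.28), F = R − 6.5·n = (29.96, 1.776). Then |ED| = |D − E| = 30.01.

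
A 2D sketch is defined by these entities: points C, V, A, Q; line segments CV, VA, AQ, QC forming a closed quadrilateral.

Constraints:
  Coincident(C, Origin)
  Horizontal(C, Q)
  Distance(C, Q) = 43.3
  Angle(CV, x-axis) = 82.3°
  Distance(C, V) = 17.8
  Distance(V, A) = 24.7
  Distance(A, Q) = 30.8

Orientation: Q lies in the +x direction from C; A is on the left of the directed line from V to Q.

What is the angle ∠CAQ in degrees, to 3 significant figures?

80.1°

Checks: CV at 82.30° ✓; |VA| = 24.70 ✓; |AQ| = 30.80 ✓.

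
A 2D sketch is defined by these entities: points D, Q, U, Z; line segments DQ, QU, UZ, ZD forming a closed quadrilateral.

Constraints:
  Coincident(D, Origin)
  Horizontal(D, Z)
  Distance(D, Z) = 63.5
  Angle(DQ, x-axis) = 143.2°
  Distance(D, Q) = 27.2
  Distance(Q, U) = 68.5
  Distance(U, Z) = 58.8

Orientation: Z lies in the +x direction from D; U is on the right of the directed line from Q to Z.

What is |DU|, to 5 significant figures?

43.116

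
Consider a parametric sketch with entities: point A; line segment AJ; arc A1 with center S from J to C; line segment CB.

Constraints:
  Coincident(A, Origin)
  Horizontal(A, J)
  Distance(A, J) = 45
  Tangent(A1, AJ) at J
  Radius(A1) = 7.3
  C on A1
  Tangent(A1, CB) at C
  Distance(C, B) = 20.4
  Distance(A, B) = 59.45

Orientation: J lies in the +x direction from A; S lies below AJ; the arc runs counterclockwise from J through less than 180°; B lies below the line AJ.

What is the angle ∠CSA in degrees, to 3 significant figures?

49.6°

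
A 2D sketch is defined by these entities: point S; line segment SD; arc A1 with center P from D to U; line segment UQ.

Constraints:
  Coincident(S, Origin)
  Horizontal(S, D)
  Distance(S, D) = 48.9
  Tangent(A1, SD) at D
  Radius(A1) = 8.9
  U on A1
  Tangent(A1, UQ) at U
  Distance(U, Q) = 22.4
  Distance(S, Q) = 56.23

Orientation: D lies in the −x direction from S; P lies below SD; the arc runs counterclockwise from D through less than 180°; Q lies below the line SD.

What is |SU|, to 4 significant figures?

58.19

Checks: |PU| = 8.900 ✓; ∠(PU, UQ) = 90.00° ✓; |UQ| = 22.40 ✓; |SQ| = 56.23 ✓.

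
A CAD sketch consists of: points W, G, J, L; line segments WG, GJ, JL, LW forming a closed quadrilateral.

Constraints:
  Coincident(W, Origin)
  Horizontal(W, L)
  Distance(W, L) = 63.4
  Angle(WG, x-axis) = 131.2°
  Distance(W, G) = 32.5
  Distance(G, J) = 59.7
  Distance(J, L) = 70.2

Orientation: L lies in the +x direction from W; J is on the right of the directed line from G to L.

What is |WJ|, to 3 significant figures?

31.1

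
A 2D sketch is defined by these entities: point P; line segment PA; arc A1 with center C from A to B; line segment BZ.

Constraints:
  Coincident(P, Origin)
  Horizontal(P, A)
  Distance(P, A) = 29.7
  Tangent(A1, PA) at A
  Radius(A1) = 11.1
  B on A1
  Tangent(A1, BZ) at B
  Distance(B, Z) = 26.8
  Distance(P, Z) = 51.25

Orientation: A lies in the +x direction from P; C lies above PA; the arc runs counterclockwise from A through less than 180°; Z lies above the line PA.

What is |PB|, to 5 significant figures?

42.798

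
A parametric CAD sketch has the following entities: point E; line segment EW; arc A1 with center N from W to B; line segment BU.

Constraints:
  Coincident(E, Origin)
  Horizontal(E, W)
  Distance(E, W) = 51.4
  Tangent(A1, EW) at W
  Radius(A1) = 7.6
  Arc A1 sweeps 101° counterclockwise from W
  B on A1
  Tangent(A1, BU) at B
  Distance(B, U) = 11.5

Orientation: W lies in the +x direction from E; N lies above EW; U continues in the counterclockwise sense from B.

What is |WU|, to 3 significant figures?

21.0

E is at the origin; E and W share the same y with |EW| = 51.4 and W on the +x side, so W = (51.4, 0.00). Tangency of A1 to EW means the radius NW is perpendicular to EW, so N = W + (0, 7.6) = (51.4, 7.60). On A1, W sits at bearing -90° from N; a 101° counterclockwise sweep puts B at bearing 11°, so B = N + 7.6·(cos 11°, sin 11°) = (58.9, 9.05). A1 meets BU tangentially, so NB is at right angles to BU, so BU runs along (−sin 11°, cos 11°); with |BU| = 11.5, U = (56.7, 20.3). Then |WU| = |U − W| = 21.0.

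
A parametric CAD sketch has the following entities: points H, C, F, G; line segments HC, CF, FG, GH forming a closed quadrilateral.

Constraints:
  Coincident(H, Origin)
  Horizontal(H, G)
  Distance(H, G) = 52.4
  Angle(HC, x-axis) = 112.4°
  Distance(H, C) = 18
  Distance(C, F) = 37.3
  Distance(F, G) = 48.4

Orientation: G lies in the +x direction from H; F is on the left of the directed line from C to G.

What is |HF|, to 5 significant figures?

45.105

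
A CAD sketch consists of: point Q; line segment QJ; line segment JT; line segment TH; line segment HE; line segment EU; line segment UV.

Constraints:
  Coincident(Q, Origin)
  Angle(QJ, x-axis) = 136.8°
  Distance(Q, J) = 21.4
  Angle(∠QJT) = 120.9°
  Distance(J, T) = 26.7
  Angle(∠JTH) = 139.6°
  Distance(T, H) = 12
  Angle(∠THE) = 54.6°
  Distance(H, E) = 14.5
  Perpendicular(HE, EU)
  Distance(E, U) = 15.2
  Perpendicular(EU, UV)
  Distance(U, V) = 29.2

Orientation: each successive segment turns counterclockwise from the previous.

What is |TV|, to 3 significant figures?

22.3

The perpendicularity gives EU at right angles to HE, so EU runs at 91.7°; with |EU| = 15.2, U = (-33.9, 13.0). EU is perpendicular to UV, so UV runs at -178°; with |UV| = 29.2, V = (-63.1, 12.1). Then |TV| = |V − T| = 22.3.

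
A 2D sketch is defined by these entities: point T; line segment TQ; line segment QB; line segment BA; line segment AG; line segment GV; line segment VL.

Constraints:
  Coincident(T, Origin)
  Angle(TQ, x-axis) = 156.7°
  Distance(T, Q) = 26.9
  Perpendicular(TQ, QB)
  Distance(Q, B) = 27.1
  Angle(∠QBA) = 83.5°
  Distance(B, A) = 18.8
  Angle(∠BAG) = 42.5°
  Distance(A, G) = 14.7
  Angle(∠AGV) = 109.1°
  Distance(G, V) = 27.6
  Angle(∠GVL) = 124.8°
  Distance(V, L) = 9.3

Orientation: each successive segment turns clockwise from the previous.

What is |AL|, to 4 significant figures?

38.23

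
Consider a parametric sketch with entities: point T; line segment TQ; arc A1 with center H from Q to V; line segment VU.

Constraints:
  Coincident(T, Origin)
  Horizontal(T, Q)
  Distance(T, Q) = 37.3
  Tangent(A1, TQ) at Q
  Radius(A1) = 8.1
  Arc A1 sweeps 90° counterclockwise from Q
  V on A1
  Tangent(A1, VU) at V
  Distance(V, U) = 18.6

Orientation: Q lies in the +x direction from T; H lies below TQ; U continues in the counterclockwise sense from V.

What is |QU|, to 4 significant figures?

27.90

On A1, Q sits at bearing 90° from H; a 90° counterclockwise sweep puts V at bearing 180°, so V = H + 8.1·(cos 180°, sin 180°) = (29.20, -8.100). The tangent condition forces HV to be normal to VU, so VU runs along (−sin 180°, cos 180°); with |VU| = 18.6, U = (29.20, -26.70). Then |QU| = |U − Q| = 27.90.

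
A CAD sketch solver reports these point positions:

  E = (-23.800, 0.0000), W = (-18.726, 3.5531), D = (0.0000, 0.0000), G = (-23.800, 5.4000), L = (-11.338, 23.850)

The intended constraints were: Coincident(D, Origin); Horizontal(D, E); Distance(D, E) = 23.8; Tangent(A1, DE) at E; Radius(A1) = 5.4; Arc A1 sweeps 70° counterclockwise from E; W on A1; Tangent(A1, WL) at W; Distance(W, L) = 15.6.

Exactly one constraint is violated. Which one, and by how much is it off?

Distance(W, L) = 15.6 — off by 6.00.

D = (0.00, 0.00) ✓; D.y = 0.00, E.y = 0.00 ✓; |DE| = 23.80 ✓; ∠(GE, ED) = 90.00° ✓; |GE| = 5.400 ✓; bearing(G→W) − bearing(G→E) = 70.00° ✓; |GW| = 5.400 ✓; ∠(GW, WL) = 90.00° ✓; |WL| = 21.60 ✗.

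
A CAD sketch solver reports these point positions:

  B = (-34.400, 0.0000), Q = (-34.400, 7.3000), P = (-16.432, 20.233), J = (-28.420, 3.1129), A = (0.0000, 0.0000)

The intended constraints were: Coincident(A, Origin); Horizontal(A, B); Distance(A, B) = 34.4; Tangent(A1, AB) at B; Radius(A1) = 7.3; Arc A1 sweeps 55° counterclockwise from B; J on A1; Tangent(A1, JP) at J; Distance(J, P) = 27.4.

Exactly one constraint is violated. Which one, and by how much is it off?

Distance(J, P) = 27.4 — off by 6.50.

A = (0.00, 0.00) ✓; A.y = 0.00, B.y = 0.00 ✓; |AB| = 34.40 ✓; ∠(QB, BA) = 90.00° ✓; |QB| = 7.300 ✓; bearing(Q→J) − bearing(Q→B) = 55.00° ✓; |QJ| = 7.300 ✓; ∠(QJ, JP) = 90.00° ✓; |JP| = 20.90 ✗.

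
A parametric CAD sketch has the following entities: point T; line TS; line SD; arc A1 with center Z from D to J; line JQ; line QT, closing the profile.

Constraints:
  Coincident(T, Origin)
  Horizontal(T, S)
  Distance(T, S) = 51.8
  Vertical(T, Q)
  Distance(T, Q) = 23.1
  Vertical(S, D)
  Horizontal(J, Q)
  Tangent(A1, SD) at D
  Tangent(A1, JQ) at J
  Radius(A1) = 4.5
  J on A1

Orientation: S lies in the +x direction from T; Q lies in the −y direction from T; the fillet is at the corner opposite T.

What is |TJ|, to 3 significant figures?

52.6

T is at the origin; TS is horizontal with |TS| = 51.8 and S on the +x side, so S = (51.8, 0.00). TQ is vertical with |TQ| = 23.1 and Q on the −y side, so Q = (0.00, -23.1). The virtual corner opposite T is at (51.8, -23.1). Tangency of A1 to SD means the radius ZD is perpendicular to SD and tangency of A1 to JQ means the radius ZJ is perpendicular to JQ, with radius 4.5, so the center Z sits 4.5 in from both sides at Z = (47.3, -18.6). That places the tangent points at D = (51.8, -18.6) on SD and J = (47.3, -23.1) on JQ. Then |TJ| = |J − T| = 52.6.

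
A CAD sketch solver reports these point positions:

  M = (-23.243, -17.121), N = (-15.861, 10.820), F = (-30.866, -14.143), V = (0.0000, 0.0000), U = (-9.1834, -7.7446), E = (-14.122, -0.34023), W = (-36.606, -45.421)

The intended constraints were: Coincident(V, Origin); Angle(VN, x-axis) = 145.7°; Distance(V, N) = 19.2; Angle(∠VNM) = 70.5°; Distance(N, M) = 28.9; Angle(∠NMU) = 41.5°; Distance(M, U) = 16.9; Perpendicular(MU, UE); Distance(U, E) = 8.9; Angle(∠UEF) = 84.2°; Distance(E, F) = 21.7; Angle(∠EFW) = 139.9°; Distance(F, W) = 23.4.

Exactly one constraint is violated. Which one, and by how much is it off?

Distance(F, W) = 23.4 — off by 8.40.

V = (0.00, 0.00) ✓; VN at 145.7° ✓; |VN| = 19.20 ✓; ∠VNM = 70.50° ✓; |NM| = 28.90 ✓; ∠NMU = 41.50° ✓; |MU| = 16.90 ✓; ∠(MU, UE) = 90.00° ✓; |UE| = 8.900 ✓; ∠UEF = 84.20° ✓; |EF| = 21.70 ✓; ∠EFW = 139.9° ✓; |FW| = 31.80 ✗.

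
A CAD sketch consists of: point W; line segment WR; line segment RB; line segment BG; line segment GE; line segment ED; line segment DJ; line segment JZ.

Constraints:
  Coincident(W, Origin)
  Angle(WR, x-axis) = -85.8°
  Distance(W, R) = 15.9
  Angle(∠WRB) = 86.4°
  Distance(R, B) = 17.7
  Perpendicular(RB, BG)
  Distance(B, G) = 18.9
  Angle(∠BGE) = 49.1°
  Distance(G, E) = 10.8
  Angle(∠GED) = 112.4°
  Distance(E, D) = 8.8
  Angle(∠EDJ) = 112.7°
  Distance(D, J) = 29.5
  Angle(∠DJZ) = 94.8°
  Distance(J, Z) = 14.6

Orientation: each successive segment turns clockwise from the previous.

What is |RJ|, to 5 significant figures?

41.771

W is at the origin; WR runs at -85.8° with length 15.9, so R = (1.1645, -15.857). ∠WRB = 86.4° gives RB at -179.40° from the x-axis; with |RB| = 17.7, B = (-16.535, -16.043). The perpendicularity gives BG at right angles to RB, so BG runs at 90.600°; with |BG| = 18.9, G = (-16.732, 2.8563). ∠BGE = 49.1° gives GE at -40.300° from the x-axis; with |GE| = 10.8, E = (-8.4956, -4.1290). ∠GED = 112.4° gives ED at -107.90° from the x-axis; with |ED| = 8.8, D = (-11.200, -12.503). ∠EDJ = 112.7° gives DJ at -175.20° from the x-axis; with |DJ| = 29.5, J = (-40.597, -14.972). Then |RJ| = |J − R| = 41.771.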